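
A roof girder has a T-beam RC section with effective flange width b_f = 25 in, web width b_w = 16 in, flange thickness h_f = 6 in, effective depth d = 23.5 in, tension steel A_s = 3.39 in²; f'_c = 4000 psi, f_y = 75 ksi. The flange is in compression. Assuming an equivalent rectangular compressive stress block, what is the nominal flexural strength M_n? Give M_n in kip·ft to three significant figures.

M_n ≈ 466 kip·ft

Tension: T = A_s f_y = 3.39 × 75 = 254.25 kips.
Try a within the flange: a = T/(0.85 f'_c b_f) = 254.25/(0.85 × 4 × 25) = 2.991 in.
Since a = 2.991 ≤ h_f = 6 in, the stress block lies entirely in the flange; analyse as a rectangular beam of width b_f.
M_n = T(d − a/2) = 254.25 × (23.5 − 1.4955) = 5594.6 kip·in.
M_n = 5594.6/12 = 466.22 kip·ft.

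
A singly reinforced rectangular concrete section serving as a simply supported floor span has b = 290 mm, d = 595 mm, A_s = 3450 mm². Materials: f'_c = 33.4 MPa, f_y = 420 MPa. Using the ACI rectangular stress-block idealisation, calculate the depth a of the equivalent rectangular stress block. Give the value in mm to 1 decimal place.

a ≈ 176.0 mm

T = A_s f_y = 3450 × 420 = 1449000 N = 1449 kN.
Setting C = 0.85 f'_c a b equal to T: a = 1449000/(0.85 × 33.4 × 290) = 176.0 mm.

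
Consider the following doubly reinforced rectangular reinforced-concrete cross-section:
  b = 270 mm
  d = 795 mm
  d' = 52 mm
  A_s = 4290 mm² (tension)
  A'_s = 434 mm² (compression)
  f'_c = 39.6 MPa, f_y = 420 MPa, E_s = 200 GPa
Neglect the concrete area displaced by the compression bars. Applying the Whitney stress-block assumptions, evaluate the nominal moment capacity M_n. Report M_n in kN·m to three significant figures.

Assume both tension and compression steel yield.
Net tension couple steel: A_s − A'_s = 3856 mm².
a = (A_s − A'_s) f_y / (0.85 f'_c b) = 1619520/(0.85 × 39.6 × 270) = 178.20 mm.
c = a/β₁ = 178.20/0.767 = 232.33 mm; ε'_s = 0.003(c − d')/c = 0.0023 ≥ f_y/E_s = 0.0021, so compression steel does yield.
M_n = (A_s − A'_s) f_y (d − a/2) + A'_s f_y (d − d') = [1619520 × (795 − 89.1) + 182280 × (795 − 52)] × 10⁻⁶ = 1143.22 + 135.43 = 1278.65 kN·m.

M_n ≈ 1280 kN·m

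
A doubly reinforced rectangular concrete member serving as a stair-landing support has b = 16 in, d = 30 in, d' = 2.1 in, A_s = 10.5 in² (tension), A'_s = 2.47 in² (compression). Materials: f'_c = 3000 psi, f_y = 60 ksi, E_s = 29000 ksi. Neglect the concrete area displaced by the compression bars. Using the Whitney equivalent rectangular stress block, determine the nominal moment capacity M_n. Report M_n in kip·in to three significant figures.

Assume both steels yield.
a = (A_s − A'_s) f_y/(0.85 f'_c b) = (10.5 − 2.47) × 60/(0.85 × 3 × 16) = 11.809 in.
c = a/β₁ = 11.809/0.85 = 13.893 in; ε'_s = 0.003(c − d')/c = 0.0025 ≥ ε_y = 0.0021, so the compression steel yields.
M_n = (A_s − A'_s) f_y (d − a/2) + A'_s f_y (d − d') = 481.8 × (30 − 5.9045) + 148.2 × (30 − 2.1) = 11609.2 + 4134.8 = 15744.0 kip·in.

M_n ≈ 15700 kip·in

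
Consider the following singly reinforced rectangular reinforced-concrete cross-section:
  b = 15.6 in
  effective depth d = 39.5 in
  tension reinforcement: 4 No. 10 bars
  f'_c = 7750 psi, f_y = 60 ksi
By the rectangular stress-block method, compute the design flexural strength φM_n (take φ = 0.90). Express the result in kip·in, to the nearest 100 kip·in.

φM_n ≈ 10400 kip·in

A_s = 4 × 1.27 = 5.08 in².
T = A_s f_y = 5.08 × 60 = 304.8 kips.
a = T/(0.85 f'_c b) = 304.8/(0.85 × 7.75 × 15.6) = 2.966 in.
M_n = T(d − a/2) = 304.8 × (39.5 − 1.483) = 11587.6 kip·in.
φM_n = 0.90 × 11587.6 = 10428.8 kip·in.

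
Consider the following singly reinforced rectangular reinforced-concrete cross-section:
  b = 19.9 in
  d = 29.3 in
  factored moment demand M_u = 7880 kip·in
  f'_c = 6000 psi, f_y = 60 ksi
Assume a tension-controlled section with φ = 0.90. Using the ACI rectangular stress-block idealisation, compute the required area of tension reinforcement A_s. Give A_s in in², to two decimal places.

A_s ≈ 5.26 in²

M_n = M_u/φ = 7880/0.90 = 8755.56 kip·in.
From M_n = 0.85 f'_c a b (d − a/2):
a = d − √(d² − 2M_n/(0.85 f'_c b)) = 29.3 − √(29.3² − 2 × 8755.56/(0.85 × 6 × 19.9)) = 3.109 in.
A_s = 0.85 f'_c a b / f_y = 0.85 × 6 × 3.109 × 19.9 / 60 = 5.259 in².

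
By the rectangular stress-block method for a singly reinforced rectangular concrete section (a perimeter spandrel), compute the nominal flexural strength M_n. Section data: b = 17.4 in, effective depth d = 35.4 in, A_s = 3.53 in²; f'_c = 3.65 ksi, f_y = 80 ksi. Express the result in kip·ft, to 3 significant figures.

T = A_s f_y = 3.53 × 80 = 282.4 kips.
a = T/(0.85 f'_c b) = 282.4/(0.85 × 3.65 × 17.4) = 5.231 in.
M_n = T(d − a/2) = 282.4 × (35.4 − 2.6155) = 9258.3 kip·in = 9258.3/12 = 771.53 kip·ft.

M_n ≈ 772 kip·ft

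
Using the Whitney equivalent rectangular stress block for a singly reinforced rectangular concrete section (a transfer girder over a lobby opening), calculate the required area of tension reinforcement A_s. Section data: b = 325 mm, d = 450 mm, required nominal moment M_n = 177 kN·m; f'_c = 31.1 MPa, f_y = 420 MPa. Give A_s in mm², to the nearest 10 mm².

With M_n = 0.85 f'_c a b (d − a/2), solve the quadratic for a:
a = d − √(d² − 2M_n/(0.85 f'_c b)) = 450 − √(450² − 2 × 177×10⁶/(0.85 × 31.1 × 325)) = 48.38 mm.
A_s = 0.85 f'_c a b / f_y = 0.85 × 31.1 × 48.38 × 325 / 420 = 989.6 mm².

A_s ≈ 990 mm²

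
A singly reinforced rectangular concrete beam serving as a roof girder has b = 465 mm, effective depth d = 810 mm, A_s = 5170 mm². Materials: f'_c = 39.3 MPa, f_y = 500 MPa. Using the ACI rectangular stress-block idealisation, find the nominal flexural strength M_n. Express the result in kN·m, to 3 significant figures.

M_n ≈ 1880 kN·m

T = A_s f_y = 5170 × 500 = 2585000 N = 2585 kN.
From C = T: a = T/(0.85 f'_c b) = 2585000/(0.85 × 39.3 × 465) = 166.42 mm.
M_n = T(d − a/2) = 2585 kN × (810 − 83.21) mm = 1878.75 kN·m.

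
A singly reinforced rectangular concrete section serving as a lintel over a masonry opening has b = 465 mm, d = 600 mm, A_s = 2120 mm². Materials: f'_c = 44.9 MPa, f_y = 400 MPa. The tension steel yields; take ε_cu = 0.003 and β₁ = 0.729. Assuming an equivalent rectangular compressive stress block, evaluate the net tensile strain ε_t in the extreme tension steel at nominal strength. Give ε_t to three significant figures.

ε_t ≈ 0.0245

a = A_s f_y/(0.85 f'_c b) = 47.78 mm.
β₁ = 0.729, so c = a/β₁ = 47.78/0.729 = 65.54 mm.
From the linear strain diagram with ε_cu = 0.003: ε_t = 0.003 (d − c)/c = 0.003 × (600 − 65.54)/65.54 = 0.0245.
Since ε_t ≥ 0.005, the section is tension-controlled.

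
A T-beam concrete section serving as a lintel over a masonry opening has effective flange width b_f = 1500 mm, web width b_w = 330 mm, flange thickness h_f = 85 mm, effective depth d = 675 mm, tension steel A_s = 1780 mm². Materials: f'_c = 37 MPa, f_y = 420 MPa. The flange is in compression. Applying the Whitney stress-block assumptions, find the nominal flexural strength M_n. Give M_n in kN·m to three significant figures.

M_n ≈ 499 kN·m

Tension: T = A_s f_y = 1780 × 420 = 747600 N.
Try a within the flange: a = T/(0.85 f'_c b_f) = 747600/(0.85 × 37 × 1500) = 15.85 mm.
Since a = 15.85 ≤ h_f = 85 mm, the stress block lies entirely in the flange; analyse as a rectangular beam of width b_f.
M_n = T(d − a/2) = 747600 × (675 − 7.925) = 498.71 × 10⁶ N·mm.
M_n = 498.71 kN·m.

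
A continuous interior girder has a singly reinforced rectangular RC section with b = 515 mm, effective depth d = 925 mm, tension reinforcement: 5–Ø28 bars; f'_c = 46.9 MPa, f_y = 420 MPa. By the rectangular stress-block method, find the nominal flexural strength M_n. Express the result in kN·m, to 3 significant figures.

A_s = 5 × 616 = 3080 mm².
T = A_s f_y = 3080 × 420 = 1293600 N = 1293.6 kN.
From C = T: a = T/(0.85 f'_c b) = 1293600/(0.85 × 46.9 × 515) = 63.01 mm.
M_n = T(d − a/2) = 1293.6 kN × (925 − 31.505) mm = 1155.83 kN·m.

M_n ≈ 1160 kN·m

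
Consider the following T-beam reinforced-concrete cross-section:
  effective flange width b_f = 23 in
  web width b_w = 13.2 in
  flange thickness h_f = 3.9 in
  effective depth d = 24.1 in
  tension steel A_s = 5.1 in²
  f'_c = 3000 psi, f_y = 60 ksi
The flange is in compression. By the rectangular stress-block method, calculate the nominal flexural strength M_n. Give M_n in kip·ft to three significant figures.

Tension: T = A_s f_y = 5.1 × 60 = 306 kips.
Try a within the flange: a = T/(0.85 f'_c b_f) = 306/(0.85 × 3 × 23) = 5.217 in.
a = 5.217 > h_f = 3.9 in: the block extends into the web. Split into flange-overhang and web parts.
C_f = 0.85 f'_c (b_f − b_w) h_f = 0.85 × 3 × (23 − 13.2) × 3.9 = 97.5 kips.
Remaining web compression depth: a_w = (T − C_f)/(0.85 f'_c b_w) = (306 − 97.5)/(0.85 × 3 × 13.2) = 6.194 in.
M_n = C_f(d − h_f/2) + (T − C_f)(d − a_w/2) = 97.5 × (24.1 − 1.95) + 208.5 × (24.1 − 3.097) = 2159.6 + 4379.1 = 6538.7 kip·in.
M_n = 6538.7/12 = 544.89 kip·ft.

M_n ≈ 545 kip·ft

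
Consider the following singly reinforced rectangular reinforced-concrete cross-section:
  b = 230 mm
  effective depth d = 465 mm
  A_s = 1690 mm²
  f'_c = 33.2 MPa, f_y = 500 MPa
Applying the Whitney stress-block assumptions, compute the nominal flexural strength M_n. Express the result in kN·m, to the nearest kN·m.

T = A_s f_y = 1690 × 500 = 845000 N = 845 kN.
From C = T: a = T/(0.85 f'_c b) = 845000/(0.85 × 33.2 × 230) = 130.19 mm.
M_n = T(d − a/2) = 845 kN × (465 − 65.095) mm = 337.92 kN·m.

M_n ≈ 338 kN·m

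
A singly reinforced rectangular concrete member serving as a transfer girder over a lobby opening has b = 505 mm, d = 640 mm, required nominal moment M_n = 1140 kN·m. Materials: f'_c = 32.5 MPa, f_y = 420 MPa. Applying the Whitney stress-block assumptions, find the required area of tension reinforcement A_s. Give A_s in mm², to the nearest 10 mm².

A_s ≈ 4780 mm²

With M_n = 0.85 f'_c a b (d − a/2), solve the quadratic for a:
a = d − √(d² − 2M_n/(0.85 f'_c b)) = 640 − √(640² − 2 × 1140×10⁶/(0.85 × 32.5 × 505)) = 143.85 mm.
A_s = 0.85 f'_c a b / f_y = 0.85 × 32.5 × 143.85 × 505 / 420 = 4778.1 mm².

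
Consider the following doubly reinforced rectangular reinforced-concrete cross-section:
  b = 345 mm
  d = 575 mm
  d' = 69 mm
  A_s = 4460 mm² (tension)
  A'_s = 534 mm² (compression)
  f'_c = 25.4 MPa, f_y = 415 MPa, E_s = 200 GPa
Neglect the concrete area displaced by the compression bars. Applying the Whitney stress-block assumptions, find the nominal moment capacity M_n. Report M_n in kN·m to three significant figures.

M_n ≈ 871 kN·m

Assume both tension and compression steel yield.
Net tension couple steel: A_s − A'_s = 3926 mm².
a = (A_s − A'_s) f_y / (0.85 f'_c b) = 1629290/(0.85 × 25.4 × 345) = 218.74 mm.
c = a/β₁ = 218.74/0.85 = 257.34 mm; ε'_s = 0.003(c − d')/c = 0.0022 ≥ f_y/E_s = 0.0021, so compression steel does yield.
M_n = (A_s − A'_s) f_y (d − a/2) + A'_s f_y (d − d') = [1629290 × (575 − 109.37) + 221610 × (575 − 69)] × 10⁻⁶ = 758.65 + 112.13 = 870.78 kN·m.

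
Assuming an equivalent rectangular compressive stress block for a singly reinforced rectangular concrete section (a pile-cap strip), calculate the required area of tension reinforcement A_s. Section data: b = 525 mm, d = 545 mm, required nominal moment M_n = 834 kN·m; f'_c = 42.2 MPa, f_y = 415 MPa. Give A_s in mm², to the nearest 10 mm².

With M_n = 0.85 f'_c a b (d − a/2), solve the quadratic for a:
a = d − √(d² − 2M_n/(0.85 f'_c b)) = 545 − √(545² − 2 × 834×10⁶/(0.85 × 42.2 × 525)) = 88.44 mm.
A_s = 0.85 f'_c a b / f_y = 0.85 × 42.2 × 88.44 × 525 / 415 = 4013.2 mm².

A_s ≈ 4010 mm²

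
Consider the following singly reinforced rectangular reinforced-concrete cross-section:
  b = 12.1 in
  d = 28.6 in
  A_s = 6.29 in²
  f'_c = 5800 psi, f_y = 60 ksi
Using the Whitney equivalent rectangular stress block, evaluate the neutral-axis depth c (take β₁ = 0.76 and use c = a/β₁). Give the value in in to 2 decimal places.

c ≈ 8.32 in

T = A_s f_y = 6.29 × 60 = 377.4 kips.
a = T/(0.85 f'_c b) = 377.4/(0.85 × 5.8 × 12.1) = 6.3266 in.
With β₁ = 0.76, c = a/β₁ = 6.3266/0.76 = 8.32 in.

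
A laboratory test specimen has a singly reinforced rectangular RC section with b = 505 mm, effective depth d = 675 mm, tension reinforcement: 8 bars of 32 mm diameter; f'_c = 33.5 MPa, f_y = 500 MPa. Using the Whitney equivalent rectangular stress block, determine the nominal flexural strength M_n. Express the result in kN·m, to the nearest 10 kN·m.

M_n ≈ 1810 kN·m

A_s = 8 × 804 = 6432 mm².
T = A_s f_y = 6432 × 500 = 3216000 N = 3216 kN.
From C = T: a = T/(0.85 f'_c b) = 3216000/(0.85 × 33.5 × 505) = 223.65 mm.
M_n = T(d − a/2) = 3216 kN × (675 − 111.825) mm = 1811.17 kN·m.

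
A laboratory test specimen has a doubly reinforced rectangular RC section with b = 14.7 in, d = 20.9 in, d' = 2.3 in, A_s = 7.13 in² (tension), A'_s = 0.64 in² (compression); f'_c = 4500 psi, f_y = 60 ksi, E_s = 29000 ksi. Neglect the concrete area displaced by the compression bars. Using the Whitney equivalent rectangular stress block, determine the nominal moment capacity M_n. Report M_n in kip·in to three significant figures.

Assume both steels yield.
a = (A_s − A'_s) f_y/(0.85 f'_c b) = (7.13 − 0.64) × 60/(0.85 × 4.5 × 14.7) = 6.925 in.
c = a/β₁ = 6.925/0.825 = 8.394 in; ε'_s = 0.003(c − d')/c = 0.0022 ≥ ε_y = 0.0021, so the compression steel yields.
M_n = (A_s − A'_s) f_y (d − a/2) + A'_s f_y (d − d') = 389.4 × (20.9 − 3.4625) + 38.4 × (20.9 − 2.3) = 6790.2 + 714.2 = 7504.4 kip·in.

M_n ≈ 7500 kip·in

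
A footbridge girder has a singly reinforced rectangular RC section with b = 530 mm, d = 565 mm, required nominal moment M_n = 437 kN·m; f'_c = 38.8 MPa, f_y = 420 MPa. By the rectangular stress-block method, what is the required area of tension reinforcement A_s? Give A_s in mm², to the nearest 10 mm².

With M_n = 0.85 f'_c a b (d − a/2), solve the quadratic for a:
a = d − √(d² − 2M_n/(0.85 f'_c b)) = 565 − √(565² − 2 × 437×10⁶/(0.85 × 38.8 × 530)) = 46.13 mm.
A_s = 0.85 f'_c a b / f_y = 0.85 × 38.8 × 46.13 × 530 / 420 = 1919.8 mm².

A_s ≈ 1920 mm²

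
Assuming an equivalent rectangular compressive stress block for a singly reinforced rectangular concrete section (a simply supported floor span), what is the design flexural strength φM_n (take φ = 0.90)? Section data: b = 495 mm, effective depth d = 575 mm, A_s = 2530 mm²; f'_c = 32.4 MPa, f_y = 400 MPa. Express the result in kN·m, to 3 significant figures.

φM_n ≈ 490 kN·m

T = A_s f_y = 2530 × 400 = 1012000 N = 1012 kN.
From C = T: a = T/(0.85 f'_c b) = 1012000/(0.85 × 32.4 × 495) = 74.24 mm.
M_n = T(d − a/2) = 1012 kN × (575 − 37.12) mm = 544.33 kN·m.
φM_n = 0.90 × 544.33 = 489.90 kN·m.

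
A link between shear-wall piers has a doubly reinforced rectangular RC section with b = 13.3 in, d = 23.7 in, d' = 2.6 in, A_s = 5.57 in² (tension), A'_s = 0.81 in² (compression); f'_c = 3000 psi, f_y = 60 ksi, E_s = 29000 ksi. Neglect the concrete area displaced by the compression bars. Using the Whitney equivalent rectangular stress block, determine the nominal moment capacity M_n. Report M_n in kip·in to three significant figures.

Assume both steels yield.
a = (A_s − A'_s) f_y/(0.85 f'_c b) = (5.57 − 0.81) × 60/(0.85 × 3 × 13.3) = 8.421 in.
c = a/β₁ = 8.421/0.85 = 9.907 in; ε'_s = 0.003(c − d')/c = 0.0022 ≥ ε_y = 0.0021, so the compression steel yields.
M_n = (A_s − A'_s) f_y (d − a/2) + A'_s f_y (d − d') = 285.6 × (23.7 − 4.2105) + 48.6 × (23.7 − 2.6) = 5566.2 + 1025.5 = 6591.7 kip·in.

M_n ≈ 6590 kip·in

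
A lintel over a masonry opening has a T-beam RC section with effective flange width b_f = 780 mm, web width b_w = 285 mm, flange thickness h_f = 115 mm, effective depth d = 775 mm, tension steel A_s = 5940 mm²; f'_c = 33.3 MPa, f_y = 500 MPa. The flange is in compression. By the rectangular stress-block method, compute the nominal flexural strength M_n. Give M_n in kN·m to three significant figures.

Tension: T = A_s f_y = 5940 × 500 = 2970000 N.
Try a within the flange: a = T/(0.85 f'_c b_f) = 2970000/(0.85 × 33.3 × 780) = 134.52 mm.
a = 134.52 > h_f = 115 mm: the block extends into the web. Split into flange-overhang and web parts.
C_f = 0.85 f'_c (b_f − b_w) h_f = 0.85 × 33.3 × (780 − 285) × 115 = 1611262 N.
Remaining web compression depth: a_w = (T − C_f)/(0.85 f'_c b_w) = (2970000 − 1611262)/(0.85 × 33.3 × 285) = 168.43 mm.
M_n = C_f(d − h_f/2) + (T − C_f)(d − a_w/2) = 1611262 × (775 − 57.5) + 1358738 × (775 − 84.215) = 1156.08 + 938.60 = 2094.68 × 10⁶ N·mm.
M_n = 2094.68 kN·m.

M_n ≈ 2090 kN·m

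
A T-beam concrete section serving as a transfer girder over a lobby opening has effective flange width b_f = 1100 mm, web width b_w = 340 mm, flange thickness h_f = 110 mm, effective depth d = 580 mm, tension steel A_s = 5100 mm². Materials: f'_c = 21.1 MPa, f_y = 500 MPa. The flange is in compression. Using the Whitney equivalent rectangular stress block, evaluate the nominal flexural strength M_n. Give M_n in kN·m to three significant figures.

M_n ≈ 1310 kN·m

Tension: T = A_s f_y = 5100 × 500 = 2550000 N.
Try a within the flange: a = T/(0.85 f'_c b_f) = 2550000/(0.85 × 21.1 × 1100) = 129.25 mm.
a = 129.25 > h_f = 110 mm: the block extends into the web. Split into flange-overhang and web parts.
C_f = 0.85 f'_c (b_f − b_w) h_f = 0.85 × 21.1 × (1100 − 340) × 110 = 1499366 N.
Remaining web compression depth: a_w = (T − C_f)/(0.85 f'_c b_w) = (2550000 − 1499366)/(0.85 × 21.1 × 340) = 172.29 mm.
M_n = C_f(d − h_f/2) + (T − C_f)(d − a_w/2) = 1499366 × (580 − 55) + 1050634 × (580 − 86.145) = 787.17 + 518.86 = 1306.03 × 10⁶ N·mm.
M_n = 1306.03 kN·m.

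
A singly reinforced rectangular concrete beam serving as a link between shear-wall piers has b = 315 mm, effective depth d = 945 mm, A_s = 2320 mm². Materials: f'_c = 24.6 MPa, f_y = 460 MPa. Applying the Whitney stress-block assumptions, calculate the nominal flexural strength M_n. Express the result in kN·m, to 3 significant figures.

M_n ≈ 922 kN·m

T = A_s f_y = 2320 × 460 = 1067200 N = 1067.2 kN.
From C = T: a = T/(0.85 f'_c b) = 1067200/(0.85 × 24.6 × 315) = 162.02 mm.
M_n = T(d − a/2) = 1067.2 kN × (945 − 81.01) mm = 922.05 kN·m.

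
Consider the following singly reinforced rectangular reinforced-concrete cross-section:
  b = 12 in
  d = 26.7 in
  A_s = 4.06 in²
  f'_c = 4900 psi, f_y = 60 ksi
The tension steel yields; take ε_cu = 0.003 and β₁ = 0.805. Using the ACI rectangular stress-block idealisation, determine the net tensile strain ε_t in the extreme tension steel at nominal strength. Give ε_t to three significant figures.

ε_t ≈ 0.0102

a = A_s f_y/(0.85 f'_c b) = 4.874 in.
β₁ = 0.805, so c = a/β₁ = 4.874/0.805 = 6.055 in.
From the linear strain diagram with ε_cu = 0.003: ε_t = 0.003 (d − c)/c = 0.003 × (26.7 − 6.055)/6.055 = 0.0102.
Since ε_t ≥ 0.005, the section is tension-controlled.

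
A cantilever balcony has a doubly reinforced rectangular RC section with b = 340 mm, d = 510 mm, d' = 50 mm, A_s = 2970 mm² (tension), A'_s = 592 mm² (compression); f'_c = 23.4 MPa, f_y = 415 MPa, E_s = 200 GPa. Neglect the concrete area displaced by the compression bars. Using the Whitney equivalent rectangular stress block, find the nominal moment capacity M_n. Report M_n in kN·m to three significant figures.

M_n ≈ 544 kN·m

Assume both tension and compression steel yield.
Net tension couple steel: A_s − A'_s = 2378 mm².
a = (A_s − A'_s) f_y / (0.85 f'_c b) = 986870/(0.85 × 23.4 × 340) = 145.93 mm.
c = a/β₁ = 145.93/0.85 = 171.68 mm; ε'_s = 0.003(c − d')/c = 0.0021 ≥ f_y/E_s = 0.0021, so compression steel does yield.
M_n = (A_s − A'_s) f_y (d − a/2) + A'_s f_y (d − d') = [986870 × (510 − 72.965) + 245680 × (510 − 50)] × 10⁻⁶ = 431.30 + 113.01 = 544.31 kN·m.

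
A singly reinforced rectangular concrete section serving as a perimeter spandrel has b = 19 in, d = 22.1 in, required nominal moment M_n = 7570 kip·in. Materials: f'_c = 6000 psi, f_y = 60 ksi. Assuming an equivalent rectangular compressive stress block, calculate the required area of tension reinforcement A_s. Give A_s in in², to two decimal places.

A_s ≈ 6.26 in²

From M_n = 0.85 f'_c a b (d − a/2):
a = d − √(d² − 2M_n/(0.85 f'_c b)) = 22.1 − √(22.1² − 2 × 7570/(0.85 × 6 × 19)) = 3.875 in.
A_s = 0.85 f'_c a b / f_y = 0.85 × 6 × 3.875 × 19 / 60 = 6.258 in².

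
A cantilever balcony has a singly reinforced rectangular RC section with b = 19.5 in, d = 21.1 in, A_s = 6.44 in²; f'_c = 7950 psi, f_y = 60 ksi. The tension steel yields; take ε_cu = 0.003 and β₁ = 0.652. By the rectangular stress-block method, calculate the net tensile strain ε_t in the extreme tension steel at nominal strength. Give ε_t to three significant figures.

ε_t ≈ 0.0111

a = A_s f_y/(0.85 f'_c b) = 2.932 in.
β₁ = 0.652, so c = a/β₁ = 2.932/0.652 = 4.497 in.
From the linear strain diagram with ε_cu = 0.003: ε_t = 0.003 (d − c)/c = 0.003 × (21.1 − 4.497)/4.497 = 0.0111.
Since ε_t ≥ 0.005, the section is tension-controlled.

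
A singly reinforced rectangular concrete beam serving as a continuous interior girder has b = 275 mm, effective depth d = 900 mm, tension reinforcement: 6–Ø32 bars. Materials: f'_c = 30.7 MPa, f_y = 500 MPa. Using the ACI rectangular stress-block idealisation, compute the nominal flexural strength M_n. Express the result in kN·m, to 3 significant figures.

A_s = 6 × 804 = 4824 mm².
T = A_s f_y = 4824 × 500 = 2412000 N = 2412 kN.
From C = T: a = T/(0.85 f'_c b) = 2412000/(0.85 × 30.7 × 275) = 336.11 mm.
M_n = T(d − a/2) = 2412 kN × (900 − 168.055) mm = 1765.45 kN·m.

M_n ≈ 1770 kN·m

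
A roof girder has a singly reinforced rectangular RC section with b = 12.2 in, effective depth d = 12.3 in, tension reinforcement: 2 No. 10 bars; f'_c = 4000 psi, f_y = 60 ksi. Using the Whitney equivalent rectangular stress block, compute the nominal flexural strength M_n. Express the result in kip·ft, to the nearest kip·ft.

M_n ≈ 133 kip·ft

A_s = 2 × 1.27 = 2.54 in².
T = A_s f_y = 2.54 × 60 = 152.4 kips.
a = T/(0.85 f'_c b) = 152.4/(0.85 × 4 × 12.2) = 3.674 in.
M_n = T(d − a/2) = 152.4 × (12.3 − 1.837) = 1594.6 kip·in = 1594.6/12 = 132.88 kip·ft.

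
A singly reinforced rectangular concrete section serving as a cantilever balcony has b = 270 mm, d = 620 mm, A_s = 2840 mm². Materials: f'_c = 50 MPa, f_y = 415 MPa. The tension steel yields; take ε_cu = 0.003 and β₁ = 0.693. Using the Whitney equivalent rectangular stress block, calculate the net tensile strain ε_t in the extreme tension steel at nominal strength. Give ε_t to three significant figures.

ε_t ≈ 0.00955

a = A_s f_y/(0.85 f'_c b) = 102.71 mm.
β₁ = 0.693, so c = a/β₁ = 102.71/0.693 = 148.21 mm.
From the linear strain diagram with ε_cu = 0.003: ε_t = 0.003 (d − c)/c = 0.003 × (620 − 148.21)/148.21 = 0.00955.
Since ε_t ≥ 0.005, the section is tension-controlled.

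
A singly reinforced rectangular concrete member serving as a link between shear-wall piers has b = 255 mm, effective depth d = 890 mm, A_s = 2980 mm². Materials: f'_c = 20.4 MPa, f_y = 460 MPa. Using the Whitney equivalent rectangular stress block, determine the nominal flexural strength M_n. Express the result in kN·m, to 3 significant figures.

T = A_s f_y = 2980 × 460 = 1370800 N = 1370.8 kN.
From C = T: a = T/(0.85 f'_c b) = 1370800/(0.85 × 20.4 × 255) = 310.02 mm.
M_n = T(d − a/2) = 1370.8 kN × (890 − 155.01) mm = 1007.52 kN·m.

M_n ≈ 1010 kN·m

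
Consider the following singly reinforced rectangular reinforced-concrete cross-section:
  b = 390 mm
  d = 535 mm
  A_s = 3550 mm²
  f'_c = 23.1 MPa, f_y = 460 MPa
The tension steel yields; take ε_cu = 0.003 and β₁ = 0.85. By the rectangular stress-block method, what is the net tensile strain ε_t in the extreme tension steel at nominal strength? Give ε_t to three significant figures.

ε_t ≈ 0.00340

a = A_s f_y/(0.85 f'_c b) = 213.25 mm.
β₁ = 0.85, so c = a/β₁ = 213.25/0.85 = 250.88 mm.
From the linear strain diagram with ε_cu = 0.003: ε_t = 0.003 (d − c)/c = 0.003 × (535 − 250.88)/250.88 = 0.00340.
ε_t < 0.004 — the section is over-reinforced for flexure under ACI limits.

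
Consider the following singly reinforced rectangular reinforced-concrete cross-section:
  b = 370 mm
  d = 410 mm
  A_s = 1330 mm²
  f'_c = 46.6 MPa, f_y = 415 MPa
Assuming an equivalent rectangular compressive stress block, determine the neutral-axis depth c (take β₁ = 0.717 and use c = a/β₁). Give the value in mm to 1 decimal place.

T = A_s f_y = 1330 × 415 = 551950 N = 551.95 kN.
Setting C = 0.85 f'_c a b equal to T: a = 551950/(0.85 × 46.6 × 370) = 37.661 mm.
With β₁ = 0.717, c = a/β₁ = 37.661/0.717 = 52.5 mm.

c ≈ 52.5 mm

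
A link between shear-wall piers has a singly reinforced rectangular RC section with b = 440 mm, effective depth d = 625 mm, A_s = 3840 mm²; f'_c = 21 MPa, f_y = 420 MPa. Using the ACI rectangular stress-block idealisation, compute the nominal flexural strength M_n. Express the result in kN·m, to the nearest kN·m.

M_n ≈ 842 kN·m

T = A_s f_y = 3840 × 420 = 1612800 N = 1612.8 kN.
From C = T: a = T/(0.85 f'_c b) = 1612800/(0.85 × 21 × 440) = 205.35 mm.
M_n = T(d − a/2) = 1612.8 kN × (625 − 102.675) mm = 842.41 kN·m.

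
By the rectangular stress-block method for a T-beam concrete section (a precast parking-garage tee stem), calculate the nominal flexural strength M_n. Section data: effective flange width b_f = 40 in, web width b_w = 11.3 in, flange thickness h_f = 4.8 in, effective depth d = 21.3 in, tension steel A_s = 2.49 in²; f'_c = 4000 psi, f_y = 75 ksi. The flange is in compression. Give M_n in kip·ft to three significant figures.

M_n ≈ 321 kip·ft

Tension: T = A_s f_y = 2.49 × 75 = 186.75 kips.
Try a within the flange: a = T/(0.85 f'_c b_f) = 186.75/(0.85 × 4 × 40) = 1.373 in.
Since a = 1.373 ≤ h_f = 4.8 in, the stress block lies entirely in the flange; analyse as a rectangular beam of width b_f.
M_n = T(d − a/2) = 186.75 × (21.3 − 0.6865) = 3849.6 kip·in.
M_n = 3849.6/12 = 320.80 kip·ft.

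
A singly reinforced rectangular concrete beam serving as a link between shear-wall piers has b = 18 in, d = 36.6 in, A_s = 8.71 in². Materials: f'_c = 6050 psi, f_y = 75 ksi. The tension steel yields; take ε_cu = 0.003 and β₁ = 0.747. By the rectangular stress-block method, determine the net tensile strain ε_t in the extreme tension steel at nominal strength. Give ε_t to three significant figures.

ε_t ≈ 0.00862

a = A_s f_y/(0.85 f'_c b) = 7.057 in.
β₁ = 0.747, so c = a/β₁ = 7.057/0.747 = 9.447 in.
From the linear strain diagram with ε_cu = 0.003: ε_t = 0.003 (d − c)/c = 0.003 × (36.6 − 9.447)/9.447 = 0.00862.
Since ε_t ≥ 0.005, the section is tension-controlled.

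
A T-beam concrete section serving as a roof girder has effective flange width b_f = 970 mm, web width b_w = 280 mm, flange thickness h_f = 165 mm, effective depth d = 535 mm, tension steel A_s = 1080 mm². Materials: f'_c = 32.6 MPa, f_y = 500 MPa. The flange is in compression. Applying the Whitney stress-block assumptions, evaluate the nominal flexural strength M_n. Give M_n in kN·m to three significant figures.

Tension: T = A_s f_y = 1080 × 500 = 540000 N.
Try a within the flange: a = T/(0.85 f'_c b_f) = 540000/(0.85 × 32.6 × 970) = 20.09 mm.
Since a = 20.09 ≤ h_f = 165 mm, the stress block lies entirely in the flange; analyse as a rectangular beam of width b_f.
M_n = T(d − a/2) = 540000 × (535 − 10.045) = 283.48 × 10⁶ N·mm.
M_n = 283.48 kN·m.

M_n ≈ 283 kN·m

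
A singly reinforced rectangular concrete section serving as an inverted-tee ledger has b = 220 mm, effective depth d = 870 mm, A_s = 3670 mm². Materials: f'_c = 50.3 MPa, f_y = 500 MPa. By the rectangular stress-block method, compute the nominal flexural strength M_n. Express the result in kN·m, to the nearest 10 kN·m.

T = A_s f_y = 3670 × 500 = 1835000 N = 1835 kN.
From C = T: a = T/(0.85 f'_c b) = 1835000/(0.85 × 50.3 × 220) = 195.09 mm.
M_n = T(d − a/2) = 1835 kN × (870 − 97.545) mm = 1417.45 kN·m.

M_n ≈ 1420 kN·m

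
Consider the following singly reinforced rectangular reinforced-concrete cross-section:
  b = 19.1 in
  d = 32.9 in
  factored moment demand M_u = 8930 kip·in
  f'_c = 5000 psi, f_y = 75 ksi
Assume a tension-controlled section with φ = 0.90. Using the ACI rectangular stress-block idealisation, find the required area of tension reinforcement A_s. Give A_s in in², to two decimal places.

A_s ≈ 4.28 in²

M_n = M_u/φ = 8930/0.90 = 9922.22 kip·in.
From M_n = 0.85 f'_c a b (d − a/2):
a = d − √(d² − 2M_n/(0.85 f'_c b)) = 32.9 − √(32.9² − 2 × 9922.22/(0.85 × 5 × 19.1)) = 3.953 in.
A_s = 0.85 f'_c a b / f_y = 0.85 × 5 × 3.953 × 19.1 / 75 = 4.278 in².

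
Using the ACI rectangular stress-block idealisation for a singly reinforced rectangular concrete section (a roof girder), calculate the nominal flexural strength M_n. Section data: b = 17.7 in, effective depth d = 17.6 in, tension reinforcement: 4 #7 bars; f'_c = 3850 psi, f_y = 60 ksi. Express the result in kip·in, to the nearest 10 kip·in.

A_s = 4 × 0.6 = 2.4 in².
T = A_s f_y = 2.4 × 60 = 144 kips.
a = T/(0.85 f'_c b) = 144/(0.85 × 3.85 × 17.7) = 2.486 in.
M_n = T(d − a/2) = 144 × (17.6 − 1.243) = 2355.4 kip·in.

M_n ≈ 2360 kip·in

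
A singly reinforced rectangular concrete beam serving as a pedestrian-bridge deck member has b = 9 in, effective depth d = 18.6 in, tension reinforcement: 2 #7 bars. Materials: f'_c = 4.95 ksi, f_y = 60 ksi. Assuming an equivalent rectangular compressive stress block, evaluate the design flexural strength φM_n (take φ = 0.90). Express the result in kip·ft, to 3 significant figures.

A_s = 2 × 0.6 = 1.2 in².
T = A_s f_y = 1.2 × 60 = 72 kips.
a = T/(0.85 f'_c b) = 72/(0.85 × 4.95 × 9) = 1.901 in.
M_n = T(d − a/2) = 72 × (18.6 − 0.9505) = 1270.8 kip·in = 1270.8/12 = 105.90 kip·ft.
φM_n = 0.90 × 105.90 = 95.31 kip·ft.

φM_n ≈ 95.3 kip·ft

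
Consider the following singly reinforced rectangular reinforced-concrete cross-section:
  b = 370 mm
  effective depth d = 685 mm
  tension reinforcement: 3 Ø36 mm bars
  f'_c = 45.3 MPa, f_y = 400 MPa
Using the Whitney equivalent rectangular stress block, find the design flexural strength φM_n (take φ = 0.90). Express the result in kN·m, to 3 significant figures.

φM_n ≈ 706 kN·m

A_s = 3 × 1018 = 3054 mm².
T = A_s f_y = 3054 × 400 = 1221600 N = 1221.6 kN.
From C = T: a = T/(0.85 f'_c b) = 1221600/(0.85 × 45.3 × 370) = 85.75 mm.
M_n = T(d − a/2) = 1221.6 kN × (685 − 42.875) mm = 784.42 kN·m.
φM_n = 0.90 × 784.42 = 705.98 kN·m.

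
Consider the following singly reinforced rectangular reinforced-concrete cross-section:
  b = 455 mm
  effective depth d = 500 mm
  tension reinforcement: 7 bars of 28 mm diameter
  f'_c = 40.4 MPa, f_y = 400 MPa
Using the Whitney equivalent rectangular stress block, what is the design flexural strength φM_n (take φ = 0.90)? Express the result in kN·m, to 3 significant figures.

A_s = 7 × 616 = 4312 mm².
T = A_s f_y = 4312 × 400 = 1724800 N = 1724.8 kN.
From C = T: a = T/(0.85 f'_c b) = 1724800/(0.85 × 40.4 × 455) = 110.39 mm.
M_n = T(d − a/2) = 1724.8 kN × (500 − 55.195) mm = 767.20 kN·m.
φM_n = 0.90 × 767.20 = 690.48 kN·m.

φM_n ≈ 690 kN·m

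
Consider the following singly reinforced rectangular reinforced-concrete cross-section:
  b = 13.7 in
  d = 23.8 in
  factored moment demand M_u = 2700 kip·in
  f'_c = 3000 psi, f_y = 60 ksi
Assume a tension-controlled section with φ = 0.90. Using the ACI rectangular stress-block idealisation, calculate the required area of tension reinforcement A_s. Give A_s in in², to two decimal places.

M_n = M_u/φ = 2700/0.90 = 3000 kip·in.
From M_n = 0.85 f'_c a b (d − a/2):
a = d − √(d² − 2M_n/(0.85 f'_c b)) = 23.8 − √(23.8² − 2 × 3000/(0.85 × 3 × 13.7)) = 3.933 in.
A_s = 0.85 f'_c a b / f_y = 0.85 × 3 × 3.933 × 13.7 / 60 = 2.290 in².

A_s ≈ 2.29 in²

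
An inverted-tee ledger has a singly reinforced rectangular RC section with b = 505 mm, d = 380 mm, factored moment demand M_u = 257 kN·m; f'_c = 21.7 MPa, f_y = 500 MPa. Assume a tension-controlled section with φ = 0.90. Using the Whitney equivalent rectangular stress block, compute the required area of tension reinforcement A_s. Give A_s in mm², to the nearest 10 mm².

M_n = M_u/φ = 257/0.90 = 285.556 kN·m.
With M_n = 0.85 f'_c a b (d − a/2), solve the quadratic for a:
a = d − √(d² − 2M_n/(0.85 f'_c b)) = 380 − √(380² − 2 × 285.556×10⁶/(0.85 × 21.7 × 505)) = 91.75 mm.
A_s = 0.85 f'_c a b / f_y = 0.85 × 21.7 × 91.75 × 505 / 500 = 1709.3 mm².

A_s ≈ 1710 mm²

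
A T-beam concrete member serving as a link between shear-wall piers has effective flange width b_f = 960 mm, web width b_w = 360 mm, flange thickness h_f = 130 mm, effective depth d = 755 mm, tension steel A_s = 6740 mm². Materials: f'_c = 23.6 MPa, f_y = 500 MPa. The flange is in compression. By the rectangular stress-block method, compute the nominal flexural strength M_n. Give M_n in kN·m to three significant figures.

M_n ≈ 2220 kN·m

Tension: T = A_s f_y = 6740 × 500 = 3370000 N.
Try a within the flange: a = T/(0.85 f'_c b_f) = 3370000/(0.85 × 23.6 × 960) = 175.00 mm.
a = 175.00 > h_f = 130 mm: the block extends into the web. Split into flange-overhang and web parts.
C_f = 0.85 f'_c (b_f − b_w) h_f = 0.85 × 23.6 × (960 − 360) × 130 = 1564680 N.
Remaining web compression depth: a_w = (T − C_f)/(0.85 f'_c b_w) = (3370000 − 1564680)/(0.85 × 23.6 × 360) = 249.99 mm.
M_n = C_f(d − h_f/2) + (T − C_f)(d − a_w/2) = 1564680 × (755 − 65) + 1805320 × (755 − 124.995) = 1079.63 + 1137.36 = 2216.99 × 10⁶ N·mm.
M_n = 2216.99 kN·m.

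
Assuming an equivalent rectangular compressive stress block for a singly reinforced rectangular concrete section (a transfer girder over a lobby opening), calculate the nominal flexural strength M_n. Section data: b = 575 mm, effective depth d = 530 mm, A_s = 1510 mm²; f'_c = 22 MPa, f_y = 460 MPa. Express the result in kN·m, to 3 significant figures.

M_n ≈ 346 kN·m

T = A_s f_y = 1510 × 460 = 694600 N = 694.6 kN.
From C = T: a = T/(0.85 f'_c b) = 694600/(0.85 × 22 × 575) = 64.60 mm.
M_n = T(d − a/2) = 694.6 kN × (530 − 32.3) mm = 345.70 kN·m.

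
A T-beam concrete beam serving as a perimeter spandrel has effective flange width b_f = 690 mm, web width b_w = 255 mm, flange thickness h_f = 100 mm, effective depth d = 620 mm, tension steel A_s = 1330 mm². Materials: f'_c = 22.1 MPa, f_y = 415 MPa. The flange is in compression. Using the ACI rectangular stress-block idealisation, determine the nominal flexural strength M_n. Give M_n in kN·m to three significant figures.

Tension: T = A_s f_y = 1330 × 415 = 551950 N.
Try a within the flange: a = T/(0.85 f'_c b_f) = 551950/(0.85 × 22.1 × 690) = 42.58 mm.
Since a = 42.58 ≤ h_f = 100 mm, the stress block lies entirely in the flange; analyse as a rectangular beam of width b_f.
M_n = T(d − a/2) = 551950 × (620 − 21.29) = 330.46 × 10⁶ N·mm.
M_n = 330.46 kN·m.

M_n ≈ 330 kN·m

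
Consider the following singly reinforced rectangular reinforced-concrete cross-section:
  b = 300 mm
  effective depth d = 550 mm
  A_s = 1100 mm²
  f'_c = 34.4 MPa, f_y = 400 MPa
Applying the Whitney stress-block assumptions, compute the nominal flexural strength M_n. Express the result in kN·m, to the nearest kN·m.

M_n ≈ 231 kN·m

T = A_s f_y = 1100 × 400 = 440000 N = 440 kN.
From C = T: a = T/(0.85 f'_c b) = 440000/(0.85 × 34.4 × 300) = 50.16 mm.
M_n = T(d − a/2) = 440 kN × (550 − 25.08) mm = 230.96 kN·m.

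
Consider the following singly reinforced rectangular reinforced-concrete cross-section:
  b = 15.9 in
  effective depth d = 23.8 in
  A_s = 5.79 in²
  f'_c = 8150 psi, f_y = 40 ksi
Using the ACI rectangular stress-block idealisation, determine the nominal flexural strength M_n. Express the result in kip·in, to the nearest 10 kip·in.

T = A_s f_y = 5.79 × 40 = 231.6 kips.
a = T/(0.85 f'_c b) = 231.6/(0.85 × 8.15 × 15.9) = 2.103 in.
M_n = T(d − a/2) = 231.6 × (23.8 − 1.0515) = 5268.6 kip·in.

M_n ≈ 5270 kip·in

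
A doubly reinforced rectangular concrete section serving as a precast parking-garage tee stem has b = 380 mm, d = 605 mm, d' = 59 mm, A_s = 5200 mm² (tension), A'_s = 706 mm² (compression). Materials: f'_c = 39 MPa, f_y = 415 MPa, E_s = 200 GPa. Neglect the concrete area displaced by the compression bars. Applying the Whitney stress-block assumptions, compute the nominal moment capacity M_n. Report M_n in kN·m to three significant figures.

Assume both tension and compression steel yield.
Net tension couple steel: A_s − A'_s = 4494 mm².
a = (A_s − A'_s) f_y / (0.85 f'_c b) = 1865010/(0.85 × 39 × 380) = 148.05 mm.
c = a/β₁ = 148.05/0.771 = 192.02 mm; ε'_s = 0.003(c − d')/c = 0.0021 ≥ f_y/E_s = 0.0021, so compression steel does yield.
M_n = (A_s − A'_s) f_y (d − a/2) + A'_s f_y (d − d') = [1865010 × (605 − 74.025) + 292990 × (605 − 59)] × 10⁻⁶ = 990.27 + 159.97 = 1150.24 kN·m.

M_n ≈ 1150 kN·m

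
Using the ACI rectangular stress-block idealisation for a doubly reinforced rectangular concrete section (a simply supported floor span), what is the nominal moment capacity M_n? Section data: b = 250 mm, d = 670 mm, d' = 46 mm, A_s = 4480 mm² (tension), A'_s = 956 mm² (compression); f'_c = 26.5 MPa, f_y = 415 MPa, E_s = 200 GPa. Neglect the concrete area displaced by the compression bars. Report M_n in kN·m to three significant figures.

M_n ≈ 1040 kN·m

Assume both tension and compression steel yield.
Net tension couple steel: A_s − A'_s = 3524 mm².
a = (A_s − A'_s) f_y / (0.85 f'_c b) = 1462460/(0.85 × 26.5 × 250) = 259.70 mm.
c = a/β₁ = 259.70/0.85 = 305.53 mm; ε'_s = 0.003(c − d')/c = 0.0025 ≥ f_y/E_s = 0.0021, so compression steel does yield.
M_n = (A_s − A'_s) f_y (d − a/2) + A'_s f_y (d − d') = [1462460 × (670 − 129.85) + 396740 × (670 − 46)] × 10⁻⁶ = 789.95 + 247.57 = 1037.52 kN·m.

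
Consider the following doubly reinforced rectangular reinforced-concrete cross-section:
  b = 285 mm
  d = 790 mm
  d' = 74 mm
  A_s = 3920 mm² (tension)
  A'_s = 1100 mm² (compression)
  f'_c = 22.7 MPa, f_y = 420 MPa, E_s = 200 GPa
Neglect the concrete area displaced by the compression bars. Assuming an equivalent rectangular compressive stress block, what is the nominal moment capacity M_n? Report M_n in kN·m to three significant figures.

Assume both tension and compression steel yield.
Net tension couple steel: A_s − A'_s = 2820 mm².
a = (A_s − A'_s) f_y / (0.85 f'_c b) = 1184400/(0.85 × 22.7 × 285) = 215.38 mm.
c = a/β₁ = 215.38/0.85 = 253.39 mm; ε'_s = 0.003(c − d')/c = 0.0021 ≥ f_y/E_s = 0.0021, so compression steel does yield.
M_n = (A_s − A'_s) f_y (d − a/2) + A'_s f_y (d − d') = [1184400 × (790 − 107.69) + 462000 × (790 − 74)] × 10⁻⁶ = 808.13 + 330.79 = 1138.92 kN·m.

M_n ≈ 1140 kN·m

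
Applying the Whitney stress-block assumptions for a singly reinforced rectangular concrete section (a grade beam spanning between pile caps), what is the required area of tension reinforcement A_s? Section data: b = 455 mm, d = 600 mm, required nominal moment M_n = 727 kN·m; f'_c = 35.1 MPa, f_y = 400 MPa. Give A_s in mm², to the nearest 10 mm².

A_s ≈ 3300 mm²

With M_n = 0.85 f'_c a b (d − a/2), solve the quadratic for a:
a = d − √(d² − 2M_n/(0.85 f'_c b)) = 600 − √(600² − 2 × 727×10⁶/(0.85 × 35.1 × 455)) = 97.12 mm.
A_s = 0.85 f'_c a b / f_y = 0.85 × 35.1 × 97.12 × 455 / 400 = 3296.0 mm².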